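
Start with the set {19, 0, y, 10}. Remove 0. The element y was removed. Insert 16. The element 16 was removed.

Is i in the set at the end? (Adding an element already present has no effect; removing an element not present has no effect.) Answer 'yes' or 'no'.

Answer: no

Derivation:
Tracking the set through each operation:
Start: {0, 10, 19, y}
Event 1 (remove 0): removed. Set: {10, 19, y}
Event 2 (remove y): removed. Set: {10, 19}
Event 3 (add 16): added. Set: {10, 16, 19}
Event 4 (remove 16): removed. Set: {10, 19}

Final set: {10, 19} (size 2)
i is NOT in the final set.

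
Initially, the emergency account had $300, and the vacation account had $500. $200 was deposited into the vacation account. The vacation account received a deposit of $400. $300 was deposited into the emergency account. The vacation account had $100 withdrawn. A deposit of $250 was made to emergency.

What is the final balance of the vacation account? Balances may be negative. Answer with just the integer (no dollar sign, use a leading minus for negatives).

Answer: 1000

Derivation:
Tracking account balances step by step:
Start: emergency=300, vacation=500
Event 1 (deposit 200 to vacation): vacation: 500 + 200 = 700. Balances: emergency=300, vacation=700
Event 2 (deposit 400 to vacation): vacation: 700 + 400 = 1100. Balances: emergency=300, vacation=1100
Event 3 (deposit 300 to emergency): emergency: 300 + 300 = 600. Balances: emergency=600, vacation=1100
Event 4 (withdraw 100 from vacation): vacation: 1100 - 100 = 1000. Balances: emergency=600, vacation=1000
Event 5 (deposit 250 to emergency): emergency: 600 + 250 = 850. Balances: emergency=850, vacation=1000

Final balance of vacation: 1000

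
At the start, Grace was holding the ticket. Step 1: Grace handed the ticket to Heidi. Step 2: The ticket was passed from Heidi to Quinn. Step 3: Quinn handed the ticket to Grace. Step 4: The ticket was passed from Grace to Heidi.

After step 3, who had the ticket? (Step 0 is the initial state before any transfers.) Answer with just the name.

Answer: Grace

Derivation:
Tracking the ticket holder through step 3:
After step 0 (start): Grace
After step 1: Heidi
After step 2: Quinn
After step 3: Grace

At step 3, the holder is Grace.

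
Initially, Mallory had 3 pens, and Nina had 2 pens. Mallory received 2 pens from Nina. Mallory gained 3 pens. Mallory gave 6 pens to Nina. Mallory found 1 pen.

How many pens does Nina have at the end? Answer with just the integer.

Answer: 6

Derivation:
Tracking counts step by step:
Start: Mallory=3, Nina=2
Event 1 (Nina -> Mallory, 2): Nina: 2 -> 0, Mallory: 3 -> 5. State: Mallory=5, Nina=0
Event 2 (Mallory +3): Mallory: 5 -> 8. State: Mallory=8, Nina=0
Event 3 (Mallory -> Nina, 6): Mallory: 8 -> 2, Nina: 0 -> 6. State: Mallory=2, Nina=6
Event 4 (Mallory +1): Mallory: 2 -> 3. State: Mallory=3, Nina=6

Nina's final count: 6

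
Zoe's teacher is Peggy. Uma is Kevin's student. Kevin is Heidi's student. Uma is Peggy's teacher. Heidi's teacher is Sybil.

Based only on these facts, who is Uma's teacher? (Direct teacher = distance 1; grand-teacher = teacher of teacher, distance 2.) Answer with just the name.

Reconstructing the teacher chain from the given facts:
  Sybil -> Heidi -> Kevin -> Uma -> Peggy -> Zoe
(each arrow means 'teacher of the next')
Positions in the chain (0 = top):
  position of Sybil: 0
  position of Heidi: 1
  position of Kevin: 2
  position of Uma: 3
  position of Peggy: 4
  position of Zoe: 5

Uma is at position 3; the teacher is 1 step up the chain, i.e. position 2: Kevin.

Answer: Kevin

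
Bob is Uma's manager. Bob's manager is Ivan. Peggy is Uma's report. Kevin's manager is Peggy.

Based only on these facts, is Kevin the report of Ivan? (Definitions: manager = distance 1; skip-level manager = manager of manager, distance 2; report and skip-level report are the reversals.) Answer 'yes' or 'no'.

Answer: no

Derivation:
Reconstructing the manager chain from the given facts:
  Ivan -> Bob -> Uma -> Peggy -> Kevin
(each arrow means 'manager of the next')
Positions in the chain (0 = top):
  position of Ivan: 0
  position of Bob: 1
  position of Uma: 2
  position of Peggy: 3
  position of Kevin: 4

Kevin is at position 4, Ivan is at position 0; signed distance (j - i) = -4.
'report' requires j - i = -1. Actual distance is -4, so the relation does NOT hold.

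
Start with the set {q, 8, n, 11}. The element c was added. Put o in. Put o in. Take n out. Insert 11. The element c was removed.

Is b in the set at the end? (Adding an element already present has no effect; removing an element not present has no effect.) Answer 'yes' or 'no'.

Answer: no

Derivation:
Tracking the set through each operation:
Start: {11, 8, n, q}
Event 1 (add c): added. Set: {11, 8, c, n, q}
Event 2 (add o): added. Set: {11, 8, c, n, o, q}
Event 3 (add o): already present, no change. Set: {11, 8, c, n, o, q}
Event 4 (remove n): removed. Set: {11, 8, c, o, q}
Event 5 (add 11): already present, no change. Set: {11, 8, c, o, q}
Event 6 (remove c): removed. Set: {11, 8, o, q}

Final set: {11, 8, o, q} (size 4)
b is NOT in the final set.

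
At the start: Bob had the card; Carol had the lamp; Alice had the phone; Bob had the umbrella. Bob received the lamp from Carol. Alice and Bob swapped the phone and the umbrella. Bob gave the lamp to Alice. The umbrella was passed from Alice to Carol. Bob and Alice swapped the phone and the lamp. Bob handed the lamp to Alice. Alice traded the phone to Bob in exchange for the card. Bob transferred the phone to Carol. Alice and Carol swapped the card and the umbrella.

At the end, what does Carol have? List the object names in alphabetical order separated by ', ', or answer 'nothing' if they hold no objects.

Answer: card, phone

Derivation:
Tracking all object holders:
Start: card:Bob, lamp:Carol, phone:Alice, umbrella:Bob
Event 1 (give lamp: Carol -> Bob). State: card:Bob, lamp:Bob, phone:Alice, umbrella:Bob
Event 2 (swap phone<->umbrella: now phone:Bob, umbrella:Alice). State: card:Bob, lamp:Bob, phone:Bob, umbrella:Alice
Event 3 (give lamp: Bob -> Alice). State: card:Bob, lamp:Alice, phone:Bob, umbrella:Alice
Event 4 (give umbrella: Alice -> Carol). State: card:Bob, lamp:Alice, phone:Bob, umbrella:Carol
Event 5 (swap phone<->lamp: now phone:Alice, lamp:Bob). State: card:Bob, lamp:Bob, phone:Alice, umbrella:Carol
Event 6 (give lamp: Bob -> Alice). State: card:Bob, lamp:Alice, phone:Alice, umbrella:Carol
Event 7 (swap phone<->card: now phone:Bob, card:Alice). State: card:Alice, lamp:Alice, phone:Bob, umbrella:Carol
Event 8 (give phone: Bob -> Carol). State: card:Alice, lamp:Alice, phone:Carol, umbrella:Carol
Event 9 (swap card<->umbrella: now card:Carol, umbrella:Alice). State: card:Carol, lamp:Alice, phone:Carol, umbrella:Alice

Final state: card:Carol, lamp:Alice, phone:Carol, umbrella:Alice
Carol holds: card, phone.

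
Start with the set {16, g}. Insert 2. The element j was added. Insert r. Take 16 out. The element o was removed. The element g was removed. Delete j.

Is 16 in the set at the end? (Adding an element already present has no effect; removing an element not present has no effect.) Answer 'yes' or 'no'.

Answer: no

Derivation:
Tracking the set through each operation:
Start: {16, g}
Event 1 (add 2): added. Set: {16, 2, g}
Event 2 (add j): added. Set: {16, 2, g, j}
Event 3 (add r): added. Set: {16, 2, g, j, r}
Event 4 (remove 16): removed. Set: {2, g, j, r}
Event 5 (remove o): not present, no change. Set: {2, g, j, r}
Event 6 (remove g): removed. Set: {2, j, r}
Event 7 (remove j): removed. Set: {2, r}

Final set: {2, r} (size 2)
16 is NOT in the final set.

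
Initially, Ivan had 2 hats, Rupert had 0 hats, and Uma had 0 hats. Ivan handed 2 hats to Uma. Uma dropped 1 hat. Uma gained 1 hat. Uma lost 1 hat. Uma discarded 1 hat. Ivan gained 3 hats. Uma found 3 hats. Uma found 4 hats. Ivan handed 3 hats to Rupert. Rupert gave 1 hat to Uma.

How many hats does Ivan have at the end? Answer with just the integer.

Tracking counts step by step:
Start: Ivan=2, Rupert=0, Uma=0
Event 1 (Ivan -> Uma, 2): Ivan: 2 -> 0, Uma: 0 -> 2. State: Ivan=0, Rupert=0, Uma=2
Event 2 (Uma -1): Uma: 2 -> 1. State: Ivan=0, Rupert=0, Uma=1
Event 3 (Uma +1): Uma: 1 -> 2. State: Ivan=0, Rupert=0, Uma=2
Event 4 (Uma -1): Uma: 2 -> 1. State: Ivan=0, Rupert=0, Uma=1
Event 5 (Uma -1): Uma: 1 -> 0. State: Ivan=0, Rupert=0, Uma=0
Event 6 (Ivan +3): Ivan: 0 -> 3. State: Ivan=3, Rupert=0, Uma=0
Event 7 (Uma +3): Uma: 0 -> 3. State: Ivan=3, Rupert=0, Uma=3
Event 8 (Uma +4): Uma: 3 -> 7. State: Ivan=3, Rupert=0, Uma=7
Event 9 (Ivan -> Rupert, 3): Ivan: 3 -> 0, Rupert: 0 -> 3. State: Ivan=0, Rupert=3, Uma=7
Event 10 (Rupert -> Uma, 1): Rupert: 3 -> 2, Uma: 7 -> 8. State: Ivan=0, Rupert=2, Uma=8

Ivan's final count: 0

Answer: 0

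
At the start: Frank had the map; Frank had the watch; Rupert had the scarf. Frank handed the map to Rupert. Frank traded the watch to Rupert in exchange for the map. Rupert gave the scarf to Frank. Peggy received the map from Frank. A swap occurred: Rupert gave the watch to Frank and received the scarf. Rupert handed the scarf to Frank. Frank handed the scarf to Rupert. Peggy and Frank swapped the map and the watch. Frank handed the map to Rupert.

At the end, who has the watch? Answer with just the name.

Answer: Peggy

Derivation:
Tracking all object holders:
Start: map:Frank, watch:Frank, scarf:Rupert
Event 1 (give map: Frank -> Rupert). State: map:Rupert, watch:Frank, scarf:Rupert
Event 2 (swap watch<->map: now watch:Rupert, map:Frank). State: map:Frank, watch:Rupert, scarf:Rupert
Event 3 (give scarf: Rupert -> Frank). State: map:Frank, watch:Rupert, scarf:Frank
Event 4 (give map: Frank -> Peggy). State: map:Peggy, watch:Rupert, scarf:Frank
Event 5 (swap watch<->scarf: now watch:Frank, scarf:Rupert). State: map:Peggy, watch:Frank, scarf:Rupert
Event 6 (give scarf: Rupert -> Frank). State: map:Peggy, watch:Frank, scarf:Frank
Event 7 (give scarf: Frank -> Rupert). State: map:Peggy, watch:Frank, scarf:Rupert
Event 8 (swap map<->watch: now map:Frank, watch:Peggy). State: map:Frank, watch:Peggy, scarf:Rupert
Event 9 (give map: Frank -> Rupert). State: map:Rupert, watch:Peggy, scarf:Rupert

Final state: map:Rupert, watch:Peggy, scarf:Rupert
The watch is held by Peggy.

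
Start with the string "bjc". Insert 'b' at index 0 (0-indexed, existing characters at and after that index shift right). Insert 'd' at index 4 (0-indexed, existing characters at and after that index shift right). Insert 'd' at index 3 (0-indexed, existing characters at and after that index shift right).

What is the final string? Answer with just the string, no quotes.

Applying each edit step by step:
Start: "bjc"
Op 1 (insert 'b' at idx 0): "bjc" -> "bbjc"
Op 2 (insert 'd' at idx 4): "bbjc" -> "bbjcd"
Op 3 (insert 'd' at idx 3): "bbjcd" -> "bbjdcd"

Answer: bbjdcd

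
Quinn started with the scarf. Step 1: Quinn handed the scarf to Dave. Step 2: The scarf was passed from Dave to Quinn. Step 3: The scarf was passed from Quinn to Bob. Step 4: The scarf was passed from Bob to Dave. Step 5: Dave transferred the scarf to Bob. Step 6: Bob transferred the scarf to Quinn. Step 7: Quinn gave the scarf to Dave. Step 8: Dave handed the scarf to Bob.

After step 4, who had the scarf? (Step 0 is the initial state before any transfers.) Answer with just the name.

Answer: Dave

Derivation:
Tracking the scarf holder through step 4:
After step 0 (start): Quinn
After step 1: Dave
After step 2: Quinn
After step 3: Bob
After step 4: Dave

At step 4, the holder is Dave.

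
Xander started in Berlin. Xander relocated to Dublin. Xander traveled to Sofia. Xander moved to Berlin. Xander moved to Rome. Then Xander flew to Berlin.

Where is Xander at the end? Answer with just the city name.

Tracking Xander's location:
Start: Xander is in Berlin.
After move 1: Berlin -> Dublin. Xander is in Dublin.
After move 2: Dublin -> Sofia. Xander is in Sofia.
After move 3: Sofia -> Berlin. Xander is in Berlin.
After move 4: Berlin -> Rome. Xander is in Rome.
After move 5: Rome -> Berlin. Xander is in Berlin.

Answer: Berlin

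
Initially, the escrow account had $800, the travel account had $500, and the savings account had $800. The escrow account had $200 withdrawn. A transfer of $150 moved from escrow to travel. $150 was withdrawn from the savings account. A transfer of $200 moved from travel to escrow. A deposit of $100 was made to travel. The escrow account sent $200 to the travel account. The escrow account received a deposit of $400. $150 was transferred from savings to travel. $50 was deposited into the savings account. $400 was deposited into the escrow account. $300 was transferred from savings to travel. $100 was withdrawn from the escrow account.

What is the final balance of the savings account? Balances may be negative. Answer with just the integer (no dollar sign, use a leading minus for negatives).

Answer: 250

Derivation:
Tracking account balances step by step:
Start: escrow=800, travel=500, savings=800
Event 1 (withdraw 200 from escrow): escrow: 800 - 200 = 600. Balances: escrow=600, travel=500, savings=800
Event 2 (transfer 150 escrow -> travel): escrow: 600 - 150 = 450, travel: 500 + 150 = 650. Balances: escrow=450, travel=650, savings=800
Event 3 (withdraw 150 from savings): savings: 800 - 150 = 650. Balances: escrow=450, travel=650, savings=650
Event 4 (transfer 200 travel -> escrow): travel: 650 - 200 = 450, escrow: 450 + 200 = 650. Balances: escrow=650, travel=450, savings=650
Event 5 (deposit 100 to travel): travel: 450 + 100 = 550. Balances: escrow=650, travel=550, savings=650
Event 6 (transfer 200 escrow -> travel): escrow: 650 - 200 = 450, travel: 550 + 200 = 750. Balances: escrow=450, travel=750, savings=650
Event 7 (deposit 400 to escrow): escrow: 450 + 400 = 850. Balances: escrow=850, travel=750, savings=650
Event 8 (transfer 150 savings -> travel): savings: 650 - 150 = 500, travel: 750 + 150 = 900. Balances: escrow=850, travel=900, savings=500
Event 9 (deposit 50 to savings): savings: 500 + 50 = 550. Balances: escrow=850, travel=900, savings=550
Event 10 (deposit 400 to escrow): escrow: 850 + 400 = 1250. Balances: escrow=1250, travel=900, savings=550
Event 11 (transfer 300 savings -> travel): savings: 550 - 300 = 250, travel: 900 + 300 = 1200. Balances: escrow=1250, travel=1200, savings=250
Event 12 (withdraw 100 from escrow): escrow: 1250 - 100 = 1150. Balances: escrow=1150, travel=1200, savings=250

Final balance of savings: 250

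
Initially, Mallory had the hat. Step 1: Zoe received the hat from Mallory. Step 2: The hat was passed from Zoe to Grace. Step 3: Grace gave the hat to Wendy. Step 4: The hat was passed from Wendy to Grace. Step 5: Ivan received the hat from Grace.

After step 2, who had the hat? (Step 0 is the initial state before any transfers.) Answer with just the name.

Tracking the hat holder through step 2:
After step 0 (start): Mallory
After step 1: Zoe
After step 2: Grace

At step 2, the holder is Grace.

Answer: Grace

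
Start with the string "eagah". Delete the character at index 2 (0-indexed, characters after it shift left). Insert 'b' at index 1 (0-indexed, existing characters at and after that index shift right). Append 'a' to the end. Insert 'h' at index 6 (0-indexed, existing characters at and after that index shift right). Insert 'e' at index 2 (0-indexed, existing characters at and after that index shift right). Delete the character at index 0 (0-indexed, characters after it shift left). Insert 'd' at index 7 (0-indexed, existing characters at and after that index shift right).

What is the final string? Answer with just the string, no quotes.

Applying each edit step by step:
Start: "eagah"
Op 1 (delete idx 2 = 'g'): "eagah" -> "eaah"
Op 2 (insert 'b' at idx 1): "eaah" -> "ebaah"
Op 3 (append 'a'): "ebaah" -> "ebaaha"
Op 4 (insert 'h' at idx 6): "ebaaha" -> "ebaahah"
Op 5 (insert 'e' at idx 2): "ebaahah" -> "ebeaahah"
Op 6 (delete idx 0 = 'e'): "ebeaahah" -> "beaahah"
Op 7 (insert 'd' at idx 7): "beaahah" -> "beaahahd"

Answer: beaahahd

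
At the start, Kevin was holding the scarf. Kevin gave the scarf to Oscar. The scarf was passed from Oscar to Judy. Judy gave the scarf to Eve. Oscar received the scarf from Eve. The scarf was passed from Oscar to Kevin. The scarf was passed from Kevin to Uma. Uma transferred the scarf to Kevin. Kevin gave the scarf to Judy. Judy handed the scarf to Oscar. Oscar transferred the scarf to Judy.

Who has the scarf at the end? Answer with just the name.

Answer: Judy

Derivation:
Tracking the scarf through each event:
Start: Kevin has the scarf.
After event 1: Oscar has the scarf.
After event 2: Judy has the scarf.
After event 3: Eve has the scarf.
After event 4: Oscar has the scarf.
After event 5: Kevin has the scarf.
After event 6: Uma has the scarf.
After event 7: Kevin has the scarf.
After event 8: Judy has the scarf.
After event 9: Oscar has the scarf.
After event 10: Judy has the scarf.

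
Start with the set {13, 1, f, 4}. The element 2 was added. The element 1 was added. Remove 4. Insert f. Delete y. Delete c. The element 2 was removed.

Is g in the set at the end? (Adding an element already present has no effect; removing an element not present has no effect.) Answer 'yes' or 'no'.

Answer: no

Derivation:
Tracking the set through each operation:
Start: {1, 13, 4, f}
Event 1 (add 2): added. Set: {1, 13, 2, 4, f}
Event 2 (add 1): already present, no change. Set: {1, 13, 2, 4, f}
Event 3 (remove 4): removed. Set: {1, 13, 2, f}
Event 4 (add f): already present, no change. Set: {1, 13, 2, f}
Event 5 (remove y): not present, no change. Set: {1, 13, 2, f}
Event 6 (remove c): not present, no change. Set: {1, 13, 2, f}
Event 7 (remove 2): removed. Set: {1, 13, f}

Final set: {1, 13, f} (size 3)
g is NOT in the final set.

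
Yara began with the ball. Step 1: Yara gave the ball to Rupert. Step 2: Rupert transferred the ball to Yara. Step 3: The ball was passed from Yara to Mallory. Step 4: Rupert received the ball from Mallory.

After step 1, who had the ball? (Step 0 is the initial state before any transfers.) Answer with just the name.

Answer: Rupert

Derivation:
Tracking the ball holder through step 1:
After step 0 (start): Yara
After step 1: Rupert

At step 1, the holder is Rupert.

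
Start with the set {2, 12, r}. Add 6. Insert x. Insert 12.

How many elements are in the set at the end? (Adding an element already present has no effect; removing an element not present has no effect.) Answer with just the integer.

Tracking the set through each operation:
Start: {12, 2, r}
Event 1 (add 6): added. Set: {12, 2, 6, r}
Event 2 (add x): added. Set: {12, 2, 6, r, x}
Event 3 (add 12): already present, no change. Set: {12, 2, 6, r, x}

Final set: {12, 2, 6, r, x} (size 5)

Answer: 5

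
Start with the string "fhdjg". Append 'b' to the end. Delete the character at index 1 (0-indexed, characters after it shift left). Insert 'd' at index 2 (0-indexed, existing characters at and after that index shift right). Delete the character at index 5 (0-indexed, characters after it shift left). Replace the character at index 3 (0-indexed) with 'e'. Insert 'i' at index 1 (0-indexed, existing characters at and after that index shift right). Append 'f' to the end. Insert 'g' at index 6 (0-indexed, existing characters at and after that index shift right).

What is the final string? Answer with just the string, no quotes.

Applying each edit step by step:
Start: "fhdjg"
Op 1 (append 'b'): "fhdjg" -> "fhdjgb"
Op 2 (delete idx 1 = 'h'): "fhdjgb" -> "fdjgb"
Op 3 (insert 'd' at idx 2): "fdjgb" -> "fddjgb"
Op 4 (delete idx 5 = 'b'): "fddjgb" -> "fddjg"
Op 5 (replace idx 3: 'j' -> 'e'): "fddjg" -> "fddeg"
Op 6 (insert 'i' at idx 1): "fddeg" -> "fiddeg"
Op 7 (append 'f'): "fiddeg" -> "fiddegf"
Op 8 (insert 'g' at idx 6): "fiddegf" -> "fiddeggf"

Answer: fiddeggf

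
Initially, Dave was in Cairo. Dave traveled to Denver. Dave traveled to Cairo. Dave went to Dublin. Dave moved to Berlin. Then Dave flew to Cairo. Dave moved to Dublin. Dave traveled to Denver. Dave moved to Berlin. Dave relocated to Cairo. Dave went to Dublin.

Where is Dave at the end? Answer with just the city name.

Answer: Dublin

Derivation:
Tracking Dave's location:
Start: Dave is in Cairo.
After move 1: Cairo -> Denver. Dave is in Denver.
After move 2: Denver -> Cairo. Dave is in Cairo.
After move 3: Cairo -> Dublin. Dave is in Dublin.
After move 4: Dublin -> Berlin. Dave is in Berlin.
After move 5: Berlin -> Cairo. Dave is in Cairo.
After move 6: Cairo -> Dublin. Dave is in Dublin.
After move 7: Dublin -> Denver. Dave is in Denver.
After move 8: Denver -> Berlin. Dave is in Berlin.
After move 9: Berlin -> Cairo. Dave is in Cairo.
After move 10: Cairo -> Dublin. Dave is in Dublin.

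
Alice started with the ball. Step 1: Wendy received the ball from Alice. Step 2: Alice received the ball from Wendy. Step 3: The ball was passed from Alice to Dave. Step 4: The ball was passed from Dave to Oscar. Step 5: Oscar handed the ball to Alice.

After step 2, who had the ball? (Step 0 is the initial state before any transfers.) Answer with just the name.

Tracking the ball holder through step 2:
After step 0 (start): Alice
After step 1: Wendy
After step 2: Alice

At step 2, the holder is Alice.

Answer: Alice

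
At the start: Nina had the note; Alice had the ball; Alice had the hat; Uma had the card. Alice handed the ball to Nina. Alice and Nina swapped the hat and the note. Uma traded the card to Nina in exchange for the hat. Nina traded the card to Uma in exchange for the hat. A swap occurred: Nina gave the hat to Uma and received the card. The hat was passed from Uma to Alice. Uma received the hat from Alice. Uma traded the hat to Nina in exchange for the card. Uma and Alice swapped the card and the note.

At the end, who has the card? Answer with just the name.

Tracking all object holders:
Start: note:Nina, ball:Alice, hat:Alice, card:Uma
Event 1 (give ball: Alice -> Nina). State: note:Nina, ball:Nina, hat:Alice, card:Uma
Event 2 (swap hat<->note: now hat:Nina, note:Alice). State: note:Alice, ball:Nina, hat:Nina, card:Uma
Event 3 (swap card<->hat: now card:Nina, hat:Uma). State: note:Alice, ball:Nina, hat:Uma, card:Nina
Event 4 (swap card<->hat: now card:Uma, hat:Nina). State: note:Alice, ball:Nina, hat:Nina, card:Uma
Event 5 (swap hat<->card: now hat:Uma, card:Nina). State: note:Alice, ball:Nina, hat:Uma, card:Nina
Event 6 (give hat: Uma -> Alice). State: note:Alice, ball:Nina, hat:Alice, card:Nina
Event 7 (give hat: Alice -> Uma). State: note:Alice, ball:Nina, hat:Uma, card:Nina
Event 8 (swap hat<->card: now hat:Nina, card:Uma). State: note:Alice, ball:Nina, hat:Nina, card:Uma
Event 9 (swap card<->note: now card:Alice, note:Uma). State: note:Uma, ball:Nina, hat:Nina, card:Alice

Final state: note:Uma, ball:Nina, hat:Nina, card:Alice
The card is held by Alice.

Answer: Alice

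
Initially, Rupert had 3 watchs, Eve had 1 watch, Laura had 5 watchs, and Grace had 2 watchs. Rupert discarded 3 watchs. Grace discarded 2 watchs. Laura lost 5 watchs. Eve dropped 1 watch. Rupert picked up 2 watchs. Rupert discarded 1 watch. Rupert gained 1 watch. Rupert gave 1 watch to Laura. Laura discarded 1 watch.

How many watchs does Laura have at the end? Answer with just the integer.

Answer: 0

Derivation:
Tracking counts step by step:
Start: Rupert=3, Eve=1, Laura=5, Grace=2
Event 1 (Rupert -3): Rupert: 3 -> 0. State: Rupert=0, Eve=1, Laura=5, Grace=2
Event 2 (Grace -2): Grace: 2 -> 0. State: Rupert=0, Eve=1, Laura=5, Grace=0
Event 3 (Laura -5): Laura: 5 -> 0. State: Rupert=0, Eve=1, Laura=0, Grace=0
Event 4 (Eve -1): Eve: 1 -> 0. State: Rupert=0, Eve=0, Laura=0, Grace=0
Event 5 (Rupert +2): Rupert: 0 -> 2. State: Rupert=2, Eve=0, Laura=0, Grace=0
Event 6 (Rupert -1): Rupert: 2 -> 1. State: Rupert=1, Eve=0, Laura=0, Grace=0
Event 7 (Rupert +1): Rupert: 1 -> 2. State: Rupert=2, Eve=0, Laura=0, Grace=0
Event 8 (Rupert -> Laura, 1): Rupert: 2 -> 1, Laura: 0 -> 1. State: Rupert=1, Eve=0, Laura=1, Grace=0
Event 9 (Laura -1): Laura: 1 -> 0. State: Rupert=1, Eve=0, Laura=0, Grace=0

Laura's final count: 0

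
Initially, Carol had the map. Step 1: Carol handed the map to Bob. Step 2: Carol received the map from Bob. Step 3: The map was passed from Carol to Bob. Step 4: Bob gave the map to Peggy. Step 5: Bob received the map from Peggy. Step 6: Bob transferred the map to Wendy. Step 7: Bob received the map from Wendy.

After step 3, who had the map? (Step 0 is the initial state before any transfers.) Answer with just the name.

Answer: Bob

Derivation:
Tracking the map holder through step 3:
After step 0 (start): Carol
After step 1: Bob
After step 2: Carol
After step 3: Bob

At step 3, the holder is Bob.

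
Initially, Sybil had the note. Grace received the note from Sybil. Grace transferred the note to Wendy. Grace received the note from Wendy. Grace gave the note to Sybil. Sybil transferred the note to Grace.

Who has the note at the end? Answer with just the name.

Answer: Grace

Derivation:
Tracking the note through each event:
Start: Sybil has the note.
After event 1: Grace has the note.
After event 2: Wendy has the note.
After event 3: Grace has the note.
After event 4: Sybil has the note.
After event 5: Grace has the note.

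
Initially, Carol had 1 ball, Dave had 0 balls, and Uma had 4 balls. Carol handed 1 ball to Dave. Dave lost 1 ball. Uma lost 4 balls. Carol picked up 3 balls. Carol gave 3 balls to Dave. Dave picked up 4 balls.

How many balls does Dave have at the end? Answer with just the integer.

Answer: 7

Derivation:
Tracking counts step by step:
Start: Carol=1, Dave=0, Uma=4
Event 1 (Carol -> Dave, 1): Carol: 1 -> 0, Dave: 0 -> 1. State: Carol=0, Dave=1, Uma=4
Event 2 (Dave -1): Dave: 1 -> 0. State: Carol=0, Dave=0, Uma=4
Event 3 (Uma -4): Uma: 4 -> 0. State: Carol=0, Dave=0, Uma=0
Event 4 (Carol +3): Carol: 0 -> 3. State: Carol=3, Dave=0, Uma=0
Event 5 (Carol -> Dave, 3): Carol: 3 -> 0, Dave: 0 -> 3. State: Carol=0, Dave=3, Uma=0
Event 6 (Dave +4): Dave: 3 -> 7. State: Carol=0, Dave=7, Uma=0

Dave's final count: 7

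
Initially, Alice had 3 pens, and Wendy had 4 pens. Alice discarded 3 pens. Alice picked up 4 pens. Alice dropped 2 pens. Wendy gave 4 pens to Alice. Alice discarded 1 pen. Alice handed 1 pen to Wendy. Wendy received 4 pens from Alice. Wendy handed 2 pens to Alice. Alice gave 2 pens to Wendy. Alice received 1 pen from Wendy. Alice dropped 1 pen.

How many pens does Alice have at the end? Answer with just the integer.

Tracking counts step by step:
Start: Alice=3, Wendy=4
Event 1 (Alice -3): Alice: 3 -> 0. State: Alice=0, Wendy=4
Event 2 (Alice +4): Alice: 0 -> 4. State: Alice=4, Wendy=4
Event 3 (Alice -2): Alice: 4 -> 2. State: Alice=2, Wendy=4
Event 4 (Wendy -> Alice, 4): Wendy: 4 -> 0, Alice: 2 -> 6. State: Alice=6, Wendy=0
Event 5 (Alice -1): Alice: 6 -> 5. State: Alice=5, Wendy=0
Event 6 (Alice -> Wendy, 1): Alice: 5 -> 4, Wendy: 0 -> 1. State: Alice=4, Wendy=1
Event 7 (Alice -> Wendy, 4): Alice: 4 -> 0, Wendy: 1 -> 5. State: Alice=0, Wendy=5
Event 8 (Wendy -> Alice, 2): Wendy: 5 -> 3, Alice: 0 -> 2. State: Alice=2, Wendy=3
Event 9 (Alice -> Wendy, 2): Alice: 2 -> 0, Wendy: 3 -> 5. State: Alice=0, Wendy=5
Event 10 (Wendy -> Alice, 1): Wendy: 5 -> 4, Alice: 0 -> 1. State: Alice=1, Wendy=4
Event 11 (Alice -1): Alice: 1 -> 0. State: Alice=0, Wendy=4

Alice's final count: 0

Answer: 0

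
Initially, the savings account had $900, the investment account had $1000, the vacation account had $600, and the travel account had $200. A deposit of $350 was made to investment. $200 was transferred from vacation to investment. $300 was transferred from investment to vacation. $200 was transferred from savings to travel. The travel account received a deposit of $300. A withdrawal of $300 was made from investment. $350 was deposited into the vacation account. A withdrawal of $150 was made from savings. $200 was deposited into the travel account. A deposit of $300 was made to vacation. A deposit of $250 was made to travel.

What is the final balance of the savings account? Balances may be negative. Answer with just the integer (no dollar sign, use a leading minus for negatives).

Answer: 550

Derivation:
Tracking account balances step by step:
Start: savings=900, investment=1000, vacation=600, travel=200
Event 1 (deposit 350 to investment): investment: 1000 + 350 = 1350. Balances: savings=900, investment=1350, vacation=600, travel=200
Event 2 (transfer 200 vacation -> investment): vacation: 600 - 200 = 400, investment: 1350 + 200 = 1550. Balances: savings=900, investment=1550, vacation=400, travel=200
Event 3 (transfer 300 investment -> vacation): investment: 1550 - 300 = 1250, vacation: 400 + 300 = 700. Balances: savings=900, investment=1250, vacation=700, travel=200
Event 4 (transfer 200 savings -> travel): savings: 900 - 200 = 700, travel: 200 + 200 = 400. Balances: savings=700, investment=1250, vacation=700, travel=400
Event 5 (deposit 300 to travel): travel: 400 + 300 = 700. Balances: savings=700, investment=1250, vacation=700, travel=700
Event 6 (withdraw 300 from investment): investment: 1250 - 300 = 950. Balances: savings=700, investment=950, vacation=700, travel=700
Event 7 (deposit 350 to vacation): vacation: 700 + 350 = 1050. Balances: savings=700, investment=950, vacation=1050, travel=700
Event 8 (withdraw 150 from savings): savings: 700 - 150 = 550. Balances: savings=550, investment=950, vacation=1050, travel=700
Event 9 (deposit 200 to travel): travel: 700 + 200 = 900. Balances: savings=550, investment=950, vacation=1050, travel=900
Event 10 (deposit 300 to vacation): vacation: 1050 + 300 = 1350. Balances: savings=550, investment=950, vacation=1350, travel=900
Event 11 (deposit 250 to travel): travel: 900 + 250 = 1150. Balances: savings=550, investment=950, vacation=1350, travel=1150

Final balance of savings: 550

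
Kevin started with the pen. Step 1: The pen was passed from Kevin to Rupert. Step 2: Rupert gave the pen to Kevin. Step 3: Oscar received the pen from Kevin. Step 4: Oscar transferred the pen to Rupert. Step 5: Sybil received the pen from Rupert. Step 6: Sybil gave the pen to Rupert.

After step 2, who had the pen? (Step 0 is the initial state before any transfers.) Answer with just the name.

Answer: Kevin

Derivation:
Tracking the pen holder through step 2:
After step 0 (start): Kevin
After step 1: Rupert
After step 2: Kevin

At step 2, the holder is Kevin.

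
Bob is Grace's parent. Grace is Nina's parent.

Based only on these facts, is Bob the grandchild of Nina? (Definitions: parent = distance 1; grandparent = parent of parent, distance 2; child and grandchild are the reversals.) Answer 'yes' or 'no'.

Reconstructing the parent chain from the given facts:
  Bob -> Grace -> Nina
(each arrow means 'parent of the next')
Positions in the chain (0 = top):
  position of Bob: 0
  position of Grace: 1
  position of Nina: 2

Bob is at position 0, Nina is at position 2; signed distance (j - i) = 2.
'grandchild' requires j - i = -2. Actual distance is 2, so the relation does NOT hold.

Answer: no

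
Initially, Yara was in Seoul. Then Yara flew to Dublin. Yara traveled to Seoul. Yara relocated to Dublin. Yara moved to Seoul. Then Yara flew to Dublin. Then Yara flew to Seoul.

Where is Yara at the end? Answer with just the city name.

Answer: Seoul

Derivation:
Tracking Yara's location:
Start: Yara is in Seoul.
After move 1: Seoul -> Dublin. Yara is in Dublin.
After move 2: Dublin -> Seoul. Yara is in Seoul.
After move 3: Seoul -> Dublin. Yara is in Dublin.
After move 4: Dublin -> Seoul. Yara is in Seoul.
After move 5: Seoul -> Dublin. Yara is in Dublin.
After move 6: Dublin -> Seoul. Yara is in Seoul.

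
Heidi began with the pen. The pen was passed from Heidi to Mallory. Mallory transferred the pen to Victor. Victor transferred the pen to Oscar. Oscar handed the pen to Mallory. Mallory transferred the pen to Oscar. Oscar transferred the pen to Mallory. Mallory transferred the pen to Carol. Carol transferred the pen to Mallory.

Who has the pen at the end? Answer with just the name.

Answer: Mallory

Derivation:
Tracking the pen through each event:
Start: Heidi has the pen.
After event 1: Mallory has the pen.
After event 2: Victor has the pen.
After event 3: Oscar has the pen.
After event 4: Mallory has the pen.
After event 5: Oscar has the pen.
After event 6: Mallory has the pen.
After event 7: Carol has the pen.
After event 8: Mallory has the pen.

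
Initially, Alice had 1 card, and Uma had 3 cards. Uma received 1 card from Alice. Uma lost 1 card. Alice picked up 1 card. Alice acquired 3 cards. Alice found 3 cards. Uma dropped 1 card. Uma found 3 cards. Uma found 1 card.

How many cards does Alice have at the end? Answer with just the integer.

Answer: 7

Derivation:
Tracking counts step by step:
Start: Alice=1, Uma=3
Event 1 (Alice -> Uma, 1): Alice: 1 -> 0, Uma: 3 -> 4. State: Alice=0, Uma=4
Event 2 (Uma -1): Uma: 4 -> 3. State: Alice=0, Uma=3
Event 3 (Alice +1): Alice: 0 -> 1. State: Alice=1, Uma=3
Event 4 (Alice +3): Alice: 1 -> 4. State: Alice=4, Uma=3
Event 5 (Alice +3): Alice: 4 -> 7. State: Alice=7, Uma=3
Event 6 (Uma -1): Uma: 3 -> 2. State: Alice=7, Uma=2
Event 7 (Uma +3): Uma: 2 -> 5. State: Alice=7, Uma=5
Event 8 (Uma +1): Uma: 5 -> 6. State: Alice=7, Uma=6

Alice's final count: 7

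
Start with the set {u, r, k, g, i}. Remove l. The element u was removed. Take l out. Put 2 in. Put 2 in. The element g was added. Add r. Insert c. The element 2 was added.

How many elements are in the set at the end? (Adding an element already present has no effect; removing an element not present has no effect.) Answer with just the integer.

Tracking the set through each operation:
Start: {g, i, k, r, u}
Event 1 (remove l): not present, no change. Set: {g, i, k, r, u}
Event 2 (remove u): removed. Set: {g, i, k, r}
Event 3 (remove l): not present, no change. Set: {g, i, k, r}
Event 4 (add 2): added. Set: {2, g, i, k, r}
Event 5 (add 2): already present, no change. Set: {2, g, i, k, r}
Event 6 (add g): already present, no change. Set: {2, g, i, k, r}
Event 7 (add r): already present, no change. Set: {2, g, i, k, r}
Event 8 (add c): added. Set: {2, c, g, i, k, r}
Event 9 (add 2): already present, no change. Set: {2, c, g, i, k, r}

Final set: {2, c, g, i, k, r} (size 6)

Answer: 6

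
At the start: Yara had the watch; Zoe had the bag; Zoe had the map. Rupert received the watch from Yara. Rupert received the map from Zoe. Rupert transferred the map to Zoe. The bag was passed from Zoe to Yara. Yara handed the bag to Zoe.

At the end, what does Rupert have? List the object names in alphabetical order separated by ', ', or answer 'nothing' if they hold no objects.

Answer: watch

Derivation:
Tracking all object holders:
Start: watch:Yara, bag:Zoe, map:Zoe
Event 1 (give watch: Yara -> Rupert). State: watch:Rupert, bag:Zoe, map:Zoe
Event 2 (give map: Zoe -> Rupert). State: watch:Rupert, bag:Zoe, map:Rupert
Event 3 (give map: Rupert -> Zoe). State: watch:Rupert, bag:Zoe, map:Zoe
Event 4 (give bag: Zoe -> Yara). State: watch:Rupert, bag:Yara, map:Zoe
Event 5 (give bag: Yara -> Zoe). State: watch:Rupert, bag:Zoe, map:Zoe

Final state: watch:Rupert, bag:Zoe, map:Zoe
Rupert holds: watch.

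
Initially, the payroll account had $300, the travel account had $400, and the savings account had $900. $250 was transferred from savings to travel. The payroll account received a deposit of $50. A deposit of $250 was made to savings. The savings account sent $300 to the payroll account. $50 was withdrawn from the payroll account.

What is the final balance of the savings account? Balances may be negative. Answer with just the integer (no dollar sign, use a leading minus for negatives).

Answer: 600

Derivation:
Tracking account balances step by step:
Start: payroll=300, travel=400, savings=900
Event 1 (transfer 250 savings -> travel): savings: 900 - 250 = 650, travel: 400 + 250 = 650. Balances: payroll=300, travel=650, savings=650
Event 2 (deposit 50 to payroll): payroll: 300 + 50 = 350. Balances: payroll=350, travel=650, savings=650
Event 3 (deposit 250 to savings): savings: 650 + 250 = 900. Balances: payroll=350, travel=650, savings=900
Event 4 (transfer 300 savings -> payroll): savings: 900 - 300 = 600, payroll: 350 + 300 = 650. Balances: payroll=650, travel=650, savings=600
Event 5 (withdraw 50 from payroll): payroll: 650 - 50 = 600. Balances: payroll=600, travel=650, savings=600

Final balance of savings: 600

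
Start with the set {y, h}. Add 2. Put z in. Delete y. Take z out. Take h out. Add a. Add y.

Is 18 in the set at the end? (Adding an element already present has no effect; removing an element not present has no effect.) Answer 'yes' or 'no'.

Tracking the set through each operation:
Start: {h, y}
Event 1 (add 2): added. Set: {2, h, y}
Event 2 (add z): added. Set: {2, h, y, z}
Event 3 (remove y): removed. Set: {2, h, z}
Event 4 (remove z): removed. Set: {2, h}
Event 5 (remove h): removed. Set: {2}
Event 6 (add a): added. Set: {2, a}
Event 7 (add y): added. Set: {2, a, y}

Final set: {2, a, y} (size 3)
18 is NOT in the final set.

Answer: no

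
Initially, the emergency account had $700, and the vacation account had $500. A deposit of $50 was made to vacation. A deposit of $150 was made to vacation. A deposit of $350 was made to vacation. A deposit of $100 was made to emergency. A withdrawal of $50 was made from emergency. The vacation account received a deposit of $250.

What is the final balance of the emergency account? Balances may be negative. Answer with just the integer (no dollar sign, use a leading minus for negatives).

Tracking account balances step by step:
Start: emergency=700, vacation=500
Event 1 (deposit 50 to vacation): vacation: 500 + 50 = 550. Balances: emergency=700, vacation=550
Event 2 (deposit 150 to vacation): vacation: 550 + 150 = 700. Balances: emergency=700, vacation=700
Event 3 (deposit 350 to vacation): vacation: 700 + 350 = 1050. Balances: emergency=700, vacation=1050
Event 4 (deposit 100 to emergency): emergency: 700 + 100 = 800. Balances: emergency=800, vacation=1050
Event 5 (withdraw 50 from emergency): emergency: 800 - 50 = 750. Balances: emergency=750, vacation=1050
Event 6 (deposit 250 to vacation): vacation: 1050 + 250 = 1300. Balances: emergency=750, vacation=1300

Final balance of emergency: 750

Answer: 750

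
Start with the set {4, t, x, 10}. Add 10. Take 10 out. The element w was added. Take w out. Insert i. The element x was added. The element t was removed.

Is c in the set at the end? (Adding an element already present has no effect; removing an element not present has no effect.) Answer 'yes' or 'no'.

Tracking the set through each operation:
Start: {10, 4, t, x}
Event 1 (add 10): already present, no change. Set: {10, 4, t, x}
Event 2 (remove 10): removed. Set: {4, t, x}
Event 3 (add w): added. Set: {4, t, w, x}
Event 4 (remove w): removed. Set: {4, t, x}
Event 5 (add i): added. Set: {4, i, t, x}
Event 6 (add x): already present, no change. Set: {4, i, t, x}
Event 7 (remove t): removed. Set: {4, i, x}

Final set: {4, i, x} (size 3)
c is NOT in the final set.

Answer: no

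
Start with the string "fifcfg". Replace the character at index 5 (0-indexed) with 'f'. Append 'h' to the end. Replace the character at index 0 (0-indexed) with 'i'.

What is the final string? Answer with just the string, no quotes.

Answer: iifcffh

Derivation:
Applying each edit step by step:
Start: "fifcfg"
Op 1 (replace idx 5: 'g' -> 'f'): "fifcfg" -> "fifcff"
Op 2 (append 'h'): "fifcff" -> "fifcffh"
Op 3 (replace idx 0: 'f' -> 'i'): "fifcffh" -> "iifcffh"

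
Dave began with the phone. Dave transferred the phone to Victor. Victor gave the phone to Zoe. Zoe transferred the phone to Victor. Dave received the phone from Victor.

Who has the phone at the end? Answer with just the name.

Answer: Dave

Derivation:
Tracking the phone through each event:
Start: Dave has the phone.
After event 1: Victor has the phone.
After event 2: Zoe has the phone.
After event 3: Victor has the phone.
After event 4: Dave has the phone.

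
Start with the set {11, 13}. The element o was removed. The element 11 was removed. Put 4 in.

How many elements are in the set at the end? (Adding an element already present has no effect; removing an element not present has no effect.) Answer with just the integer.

Answer: 2

Derivation:
Tracking the set through each operation:
Start: {11, 13}
Event 1 (remove o): not present, no change. Set: {11, 13}
Event 2 (remove 11): removed. Set: {13}
Event 3 (add 4): added. Set: {13, 4}

Final set: {13, 4} (size 2)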